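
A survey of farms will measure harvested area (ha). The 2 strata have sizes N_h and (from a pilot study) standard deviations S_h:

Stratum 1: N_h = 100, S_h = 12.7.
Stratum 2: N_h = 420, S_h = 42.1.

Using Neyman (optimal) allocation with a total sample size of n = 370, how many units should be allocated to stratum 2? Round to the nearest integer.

Neyman allocation: n_h = n · N_h S_h / Σ N_i S_i, with n = 370.
  stratum 1: N_h·S_h = 100·12.7 = 1270.00
  stratum 2: N_h·S_h = 420·42.1 = 17682.00
Σ N_h S_h = 18952.00
n for stratum 2 = 370·17682.00/18952.00 = 345.206 → 345

345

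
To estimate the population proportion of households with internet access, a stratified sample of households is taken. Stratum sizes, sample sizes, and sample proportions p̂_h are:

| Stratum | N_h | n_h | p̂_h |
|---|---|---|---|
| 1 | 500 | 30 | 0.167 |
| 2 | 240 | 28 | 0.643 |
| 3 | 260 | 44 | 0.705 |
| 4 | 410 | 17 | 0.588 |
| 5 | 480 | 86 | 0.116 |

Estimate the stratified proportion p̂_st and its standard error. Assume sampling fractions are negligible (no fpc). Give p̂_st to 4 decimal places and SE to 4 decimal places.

p̂_st ≈ 0.3798, SE ≈ 0.0368

N = 1890; stratum weights W_h = N_h/N.
p̂_st = Σ W_h p̂_h = (500·0.167 + 240·0.643 + 260·0.705 + 410·0.588 + 480·0.116)/1890 = 0.37983
V̂(p̂_st) = Σ W_h² p̂_h(1−p̂_h)/(n_h−1):
  stratum 1: (500/1890)²·0.167·0.833/29 = 0.000335722
  stratum 2: (240/1890)²·0.643·0.357/27 = 0.000137093
  stratum 3: (260/1890)²·0.705·0.295/43 = 9.15305e-05
  stratum 4: (410/1890)²·0.588·0.412/16 = 0.000712523
  stratum 5: (480/1890)²·0.116·0.884/85 = 7.78126e-05
V̂(p̂_st) = 0.00135468; SE = √V̂ = 0.036806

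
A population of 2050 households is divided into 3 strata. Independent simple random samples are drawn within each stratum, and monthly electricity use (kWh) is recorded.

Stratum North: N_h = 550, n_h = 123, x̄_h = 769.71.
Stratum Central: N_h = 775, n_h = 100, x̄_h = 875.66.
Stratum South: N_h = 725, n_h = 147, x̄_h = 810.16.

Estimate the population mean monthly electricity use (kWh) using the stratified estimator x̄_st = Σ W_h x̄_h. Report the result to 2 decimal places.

x̄_st ≈ 824.07

N = Σ N_h = 2050. Stratum weights W_h = N_h/N.
x̄_st = (550·769.71 + 775·875.66 + 725·810.16) / 2050 = 824.0698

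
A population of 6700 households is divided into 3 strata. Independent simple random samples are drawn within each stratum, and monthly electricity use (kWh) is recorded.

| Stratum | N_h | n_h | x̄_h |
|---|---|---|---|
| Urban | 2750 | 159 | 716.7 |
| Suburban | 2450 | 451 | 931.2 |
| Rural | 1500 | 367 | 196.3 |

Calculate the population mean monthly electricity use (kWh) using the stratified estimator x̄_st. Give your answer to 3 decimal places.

x̄_st ≈ 678.629

N = Σ N_h = 6700. Stratum weights W_h = N_h/N.
x̄_st = (2750·716.7 + 2450·931.2 + 1500·196.3) / 6700 = 678.62910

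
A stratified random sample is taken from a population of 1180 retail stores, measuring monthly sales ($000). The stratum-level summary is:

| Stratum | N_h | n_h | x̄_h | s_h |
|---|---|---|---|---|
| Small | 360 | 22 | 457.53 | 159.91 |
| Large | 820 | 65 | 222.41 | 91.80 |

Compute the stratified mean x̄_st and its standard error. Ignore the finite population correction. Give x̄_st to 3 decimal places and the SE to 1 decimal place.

x̄_st = Σ W_h x̄_h = (360·457.53 + 820·222.41)/1180 = 294.14153
V̂(x̄_st) = Σ W_h² s_h²/n_h, with W_h = N_h/N and N = 1180:
  stratum Small: (360/1180)²·159.91²/22 = 108.186
  stratum Large: (820/1180)²·91.80²/65 = 62.6088
V̂(x̄_st) = 170.794
SE(x̄_st) = √170.794 = 13.0688

x̄_st ≈ 294.142, SE ≈ 13.1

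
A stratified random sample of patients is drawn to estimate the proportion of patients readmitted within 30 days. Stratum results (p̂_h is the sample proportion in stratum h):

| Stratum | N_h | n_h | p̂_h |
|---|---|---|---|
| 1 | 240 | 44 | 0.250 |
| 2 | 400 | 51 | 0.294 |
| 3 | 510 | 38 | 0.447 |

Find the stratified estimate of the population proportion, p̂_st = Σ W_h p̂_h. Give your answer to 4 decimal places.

p̂_st ≈ 0.3527

N = 1150; stratum weights W_h = N_h/N.
p̂_st = Σ W_h p̂_h = (240·0.250 + 400·0.294 + 510·0.447)/1150 = 0.35267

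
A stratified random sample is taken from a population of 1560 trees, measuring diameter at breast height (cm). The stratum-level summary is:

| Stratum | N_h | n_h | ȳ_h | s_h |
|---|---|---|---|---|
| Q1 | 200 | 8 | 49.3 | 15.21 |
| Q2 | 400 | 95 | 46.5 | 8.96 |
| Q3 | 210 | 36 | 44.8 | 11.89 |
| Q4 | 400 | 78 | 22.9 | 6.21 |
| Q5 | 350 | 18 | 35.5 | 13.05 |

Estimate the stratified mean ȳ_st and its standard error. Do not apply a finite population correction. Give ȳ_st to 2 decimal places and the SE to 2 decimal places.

ȳ_st = Σ W_h ȳ_h = (200·49.3 + 400·46.5 + 210·44.8 + 400·22.9 + 350·35.5)/1560 = 38.11090
V̂(ȳ_st) = Σ W_h² s_h²/n_h, with W_h = N_h/N and N = 1560:
  stratum Q1: (200/1560)²·15.21²/8 = 0.475312
  stratum Q2: (400/1560)²·8.96²/95 = 0.0555601
  stratum Q3: (210/1560)²·11.89²/36 = 0.0711624
  stratum Q4: (400/1560)²·6.21²/78 = 0.0325057
  stratum Q5: (350/1560)²·13.05²/18 = 0.47625
V̂(ȳ_st) = 1.11079
SE(ȳ_st) = √1.11079 = 1.05394

ȳ_st ≈ 38.11, SE ≈ 1.05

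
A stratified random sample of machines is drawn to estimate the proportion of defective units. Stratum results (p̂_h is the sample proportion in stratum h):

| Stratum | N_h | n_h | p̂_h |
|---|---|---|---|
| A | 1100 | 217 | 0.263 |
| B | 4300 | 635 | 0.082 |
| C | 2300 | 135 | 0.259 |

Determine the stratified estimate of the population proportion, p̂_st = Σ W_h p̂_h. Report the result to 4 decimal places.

N = 7700; stratum weights W_h = N_h/N.
p̂_st = Σ W_h p̂_h = (1100·0.263 + 4300·0.082 + 2300·0.259)/7700 = 0.16073

p̂_st ≈ 0.1607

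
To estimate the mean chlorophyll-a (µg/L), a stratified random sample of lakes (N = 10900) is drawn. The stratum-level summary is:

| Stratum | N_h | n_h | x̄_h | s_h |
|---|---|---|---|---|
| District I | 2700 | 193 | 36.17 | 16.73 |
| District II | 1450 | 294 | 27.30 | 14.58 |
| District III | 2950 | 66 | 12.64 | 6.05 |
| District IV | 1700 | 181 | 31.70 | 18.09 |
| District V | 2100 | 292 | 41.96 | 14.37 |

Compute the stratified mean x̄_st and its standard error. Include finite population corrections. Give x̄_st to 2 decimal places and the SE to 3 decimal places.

x̄_st ≈ 29.04, SE ≈ 0.441

x̄_st = Σ W_h x̄_h = (2700·36.17 + 1450·27.30 + 2950·12.64 + 1700·31.70 + 2100·41.96)/10900 = 29.04018
V̂(x̄_st) = Σ W_h² (1 − n_h/N_h) s_h²/n_h, with W_h = N_h/N and N = 10900:
  stratum District I: (2700/10900)²·(1 − 193/2700)·16.73²/193 = 0.0826228
  stratum District II: (1450/10900)²·(1 − 294/1450)·14.58²/294 = 0.0102009
  stratum District III: (2950/10900)²·(1 − 66/2950)·6.05²/66 = 0.0397129
  stratum District IV: (1700/10900)²·(1 − 181/1700)·18.09²/181 = 0.0392964
  stratum District V: (2100/10900)²·(1 − 292/2100)·14.37²/292 = 0.0225993
V̂(x̄_st) = 0.194432
SE(x̄_st) = √0.194432 = 0.440945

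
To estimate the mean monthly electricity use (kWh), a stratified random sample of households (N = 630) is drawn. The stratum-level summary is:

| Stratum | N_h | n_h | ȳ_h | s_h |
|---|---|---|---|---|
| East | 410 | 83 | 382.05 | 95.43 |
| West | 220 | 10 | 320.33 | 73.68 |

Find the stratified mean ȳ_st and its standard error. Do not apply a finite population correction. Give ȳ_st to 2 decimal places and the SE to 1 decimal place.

ȳ_st ≈ 360.50, SE ≈ 10.6

ȳ_st = Σ W_h ȳ_h = (410·382.05 + 220·320.33)/630 = 360.49698
V̂(ȳ_st) = Σ W_h² s_h²/n_h, with W_h = N_h/N and N = 630:
  stratum East: (410/630)²·95.43²/83 = 46.4706
  stratum West: (220/630)²·73.68²/10 = 66.2008
V̂(ȳ_st) = 112.671
SE(ȳ_st) = √112.671 = 10.6147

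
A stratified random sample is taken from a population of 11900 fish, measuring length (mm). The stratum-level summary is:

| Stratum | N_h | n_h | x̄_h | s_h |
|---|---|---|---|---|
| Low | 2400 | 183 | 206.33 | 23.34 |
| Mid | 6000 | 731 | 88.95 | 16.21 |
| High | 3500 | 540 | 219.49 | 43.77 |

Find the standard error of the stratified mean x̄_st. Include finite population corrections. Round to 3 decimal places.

V̂(x̄_st) = Σ W_h² (1 − n_h/N_h) s_h²/n_h, with W_h = N_h/N and N = 11900:
  stratum Low: (2400/11900)²·(1 − 183/2400)·23.34²/183 = 0.111849
  stratum Mid: (6000/11900)²·(1 − 731/6000)·16.21²/731 = 0.080248
  stratum High: (3500/11900)²·(1 − 540/3500)·43.77²/540 = 0.259552
V̂(x̄_st) = 0.45165
SE(x̄_st) = √0.45165 = 0.672049

SE(x̄_st) ≈ 0.672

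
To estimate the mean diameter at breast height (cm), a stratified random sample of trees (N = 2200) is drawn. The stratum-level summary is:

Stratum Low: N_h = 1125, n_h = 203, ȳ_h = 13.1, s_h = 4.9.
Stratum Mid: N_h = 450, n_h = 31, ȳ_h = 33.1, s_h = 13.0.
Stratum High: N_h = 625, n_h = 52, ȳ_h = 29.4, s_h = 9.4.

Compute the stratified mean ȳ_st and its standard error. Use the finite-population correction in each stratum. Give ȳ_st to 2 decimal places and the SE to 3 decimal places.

ȳ_st = Σ W_h ȳ_h = (1125·13.1 + 450·33.1 + 625·29.4)/2200 = 21.82159
V̂(ȳ_st) = Σ W_h² (1 − n_h/N_h) s_h²/n_h, with W_h = N_h/N and N = 2200:
  stratum Low: (1125/2200)²·(1 − 203/1125)·4.9²/203 = 0.0253474
  stratum Mid: (450/2200)²·(1 − 31/450)·13.0²/31 = 0.212376
  stratum High: (625/2200)²·(1 − 52/625)·9.4²/52 = 0.125731
V̂(ȳ_st) = 0.363455
SE(ȳ_st) = √0.363455 = 0.602872

ȳ_st ≈ 21.82, SE ≈ 0.603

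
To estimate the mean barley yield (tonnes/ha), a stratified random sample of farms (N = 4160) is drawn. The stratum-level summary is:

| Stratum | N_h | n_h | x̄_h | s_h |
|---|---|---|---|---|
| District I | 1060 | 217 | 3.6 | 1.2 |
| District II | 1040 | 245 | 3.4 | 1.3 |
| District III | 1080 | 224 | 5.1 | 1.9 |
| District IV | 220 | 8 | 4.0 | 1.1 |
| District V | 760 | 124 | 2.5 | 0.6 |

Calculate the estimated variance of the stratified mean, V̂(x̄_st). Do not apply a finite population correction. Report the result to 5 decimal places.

V̂(x̄_st) = Σ W_h² s_h²/n_h, with W_h = N_h/N and N = 4160:
  stratum District I: (1060/4160)²·1.2²/217 = 0.000430852
  stratum District II: (1040/4160)²·1.3²/245 = 0.000431122
  stratum District III: (1080/4160)²·1.9²/224 = 0.00108623
  stratum District IV: (220/4160)²·1.1²/8 = 0.000423013
  stratum District V: (760/4160)²·0.6²/124 = 9.68995e-05
V̂(x̄_st) = 0.00246811

V̂(x̄_st) ≈ 0.00247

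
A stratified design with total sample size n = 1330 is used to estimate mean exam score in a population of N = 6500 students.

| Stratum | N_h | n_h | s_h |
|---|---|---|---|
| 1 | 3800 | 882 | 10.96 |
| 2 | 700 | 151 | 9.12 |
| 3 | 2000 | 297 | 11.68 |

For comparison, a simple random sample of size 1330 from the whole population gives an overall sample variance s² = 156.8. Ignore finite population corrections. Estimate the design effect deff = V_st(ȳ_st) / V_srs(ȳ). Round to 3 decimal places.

V̂(ȳ_st) = Σ W_h² s_h²/n_h, with W_h = N_h/N and N = 6500:
  stratum 1: (3800/6500)²·10.96²/882 = 0.0465471
  stratum 2: (700/6500)²·9.12²/151 = 0.00638825
  stratum 3: (2000/6500)²·11.68²/297 = 0.0434873
V_st = 0.0964227
V_srs = s²/n = 156.8/1330 = 0.117895
deff = V_st / V_srs = 0.0964227/0.117895 = 0.8179

deff ≈ 0.818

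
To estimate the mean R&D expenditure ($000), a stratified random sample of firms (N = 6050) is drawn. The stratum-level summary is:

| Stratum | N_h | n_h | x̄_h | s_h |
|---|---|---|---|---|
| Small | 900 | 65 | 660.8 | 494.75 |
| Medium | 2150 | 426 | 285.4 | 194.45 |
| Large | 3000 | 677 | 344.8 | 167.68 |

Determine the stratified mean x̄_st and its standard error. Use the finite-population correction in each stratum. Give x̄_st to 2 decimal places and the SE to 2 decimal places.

x̄_st = Σ W_h x̄_h = (900·660.8 + 2150·285.4 + 3000·344.8)/6050 = 370.69917
V̂(x̄_st) = Σ W_h² (1 − n_h/N_h) s_h²/n_h, with W_h = N_h/N and N = 6050:
  stratum Small: (900/6050)²·(1 − 65/900)·494.75²/65 = 77.3173
  stratum Medium: (2150/6050)²·(1 − 426/2150)·194.45²/426 = 8.98817
  stratum Large: (3000/6050)²·(1 − 677/3000)·167.68²/677 = 7.9074
V̂(x̄_st) = 94.2128
SE(x̄_st) = √94.2128 = 9.70633

x̄_st ≈ 370.70, SE ≈ 9.71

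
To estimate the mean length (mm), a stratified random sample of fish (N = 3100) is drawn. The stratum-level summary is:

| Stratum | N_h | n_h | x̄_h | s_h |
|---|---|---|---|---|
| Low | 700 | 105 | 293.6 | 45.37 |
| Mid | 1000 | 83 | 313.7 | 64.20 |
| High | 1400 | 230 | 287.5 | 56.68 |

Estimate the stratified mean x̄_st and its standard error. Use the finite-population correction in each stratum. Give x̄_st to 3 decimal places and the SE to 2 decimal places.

x̄_st ≈ 297.329, SE ≈ 2.82

x̄_st = Σ W_h x̄_h = (700·293.6 + 1000·313.7 + 1400·287.5)/3100 = 297.32903
V̂(x̄_st) = Σ W_h² (1 − n_h/N_h) s_h²/n_h, with W_h = N_h/N and N = 3100:
  stratum Low: (700/3100)²·(1 − 105/700)·45.37²/105 = 0.84965
  stratum Mid: (1000/3100)²·(1 − 83/1000)·64.20²/83 = 4.73847
  stratum High: (1400/3100)²·(1 − 230/1400)·56.68²/230 = 2.3808
V̂(x̄_st) = 7.96891
SE(x̄_st) = √7.96891 = 2.82293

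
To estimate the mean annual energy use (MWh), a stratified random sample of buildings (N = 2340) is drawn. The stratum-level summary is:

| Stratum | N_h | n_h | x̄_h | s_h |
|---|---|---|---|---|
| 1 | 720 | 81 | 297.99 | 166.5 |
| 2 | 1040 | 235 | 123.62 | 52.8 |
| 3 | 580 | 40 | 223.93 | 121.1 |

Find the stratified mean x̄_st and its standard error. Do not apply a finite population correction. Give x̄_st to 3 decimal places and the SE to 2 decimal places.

x̄_st ≈ 202.135, SE ≈ 7.57

x̄_st = Σ W_h x̄_h = (720·297.99 + 1040·123.62 + 580·223.93)/2340 = 202.13547
V̂(x̄_st) = Σ W_h² s_h²/n_h, with W_h = N_h/N and N = 2340:
  stratum 1: (720/2340)²·166.5²/81 = 32.4024
  stratum 2: (1040/2340)²·52.8²/235 = 2.34334
  stratum 3: (580/2340)²·121.1²/40 = 22.5244
V̂(x̄_st) = 57.2701
SE(x̄_st) = √57.2701 = 7.5677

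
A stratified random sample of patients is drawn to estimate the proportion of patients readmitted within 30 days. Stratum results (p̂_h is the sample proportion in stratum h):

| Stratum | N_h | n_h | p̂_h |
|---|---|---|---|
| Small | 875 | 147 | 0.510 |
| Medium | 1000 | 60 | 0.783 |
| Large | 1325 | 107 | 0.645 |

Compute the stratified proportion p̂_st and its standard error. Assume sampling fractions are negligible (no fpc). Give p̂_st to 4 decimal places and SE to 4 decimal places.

p̂_st ≈ 0.6512, SE ≈ 0.0279

N = 3200; stratum weights W_h = N_h/N.
p̂_st = Σ W_h p̂_h = (875·0.510 + 1000·0.783 + 1325·0.645)/3200 = 0.65121
V̂(p̂_st) = Σ W_h² p̂_h(1−p̂_h)/(n_h−1):
  stratum Small: (875/3200)²·0.510·0.490/146 = 0.000127976
  stratum Medium: (1000/3200)²·0.783·0.217/59 = 0.000281235
  stratum Large: (1325/3200)²·0.645·0.355/106 = 0.000370351
V̂(p̂_st) = 0.000779563; SE = √V̂ = 0.0279207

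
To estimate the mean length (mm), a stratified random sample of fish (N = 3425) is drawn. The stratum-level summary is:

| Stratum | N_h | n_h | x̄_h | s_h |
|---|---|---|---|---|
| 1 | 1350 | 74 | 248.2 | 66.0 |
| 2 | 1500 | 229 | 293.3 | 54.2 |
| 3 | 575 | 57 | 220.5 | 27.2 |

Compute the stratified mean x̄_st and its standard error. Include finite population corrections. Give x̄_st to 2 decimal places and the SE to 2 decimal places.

x̄_st = Σ W_h x̄_h = (1350·248.2 + 1500·293.3 + 575·220.5)/3425 = 263.30146
V̂(x̄_st) = Σ W_h² (1 − n_h/N_h) s_h²/n_h, with W_h = N_h/N and N = 3425:
  stratum 1: (1350/3425)²·(1 − 74/1350)·66.0²/74 = 8.64409
  stratum 2: (1500/3425)²·(1 − 229/1500)·54.2²/229 = 2.08487
  stratum 3: (575/3425)²·(1 − 57/575)·27.2²/57 = 0.329564
V̂(x̄_st) = 11.0585
SE(x̄_st) = √11.0585 = 3.32544

x̄_st ≈ 263.30, SE ≈ 3.33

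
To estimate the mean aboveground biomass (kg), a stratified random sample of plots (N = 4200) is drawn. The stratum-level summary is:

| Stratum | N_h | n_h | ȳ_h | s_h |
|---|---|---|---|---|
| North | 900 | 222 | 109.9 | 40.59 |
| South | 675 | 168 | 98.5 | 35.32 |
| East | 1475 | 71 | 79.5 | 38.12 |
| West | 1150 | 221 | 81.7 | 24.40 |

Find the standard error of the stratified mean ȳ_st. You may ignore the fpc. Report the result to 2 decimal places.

SE(ȳ_st) ≈ 1.81

V̂(ȳ_st) = Σ W_h² s_h²/n_h, with W_h = N_h/N and N = 4200:
  stratum North: (900/4200)²·40.59²/222 = 0.340778
  stratum South: (675/4200)²·35.32²/168 = 0.191797
  stratum East: (1475/4200)²·38.12²/71 = 2.52425
  stratum West: (1150/4200)²·24.40²/221 = 0.201969
V̂(ȳ_st) = 3.2588
SE(ȳ_st) = √3.2588 = 1.80521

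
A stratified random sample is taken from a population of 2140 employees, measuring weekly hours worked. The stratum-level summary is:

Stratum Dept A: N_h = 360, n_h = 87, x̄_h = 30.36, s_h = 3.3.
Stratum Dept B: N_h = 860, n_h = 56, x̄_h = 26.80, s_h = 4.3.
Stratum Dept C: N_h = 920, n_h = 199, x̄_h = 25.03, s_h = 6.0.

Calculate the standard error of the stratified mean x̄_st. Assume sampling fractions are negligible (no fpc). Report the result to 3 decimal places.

V̂(x̄_st) = Σ W_h² s_h²/n_h, with W_h = N_h/N and N = 2140:
  stratum Dept A: (360/2140)²·3.3²/87 = 0.00354231
  stratum Dept B: (860/2140)²·4.3²/56 = 0.0533234
  stratum Dept C: (920/2140)²·6.0²/199 = 0.0334347
V̂(x̄_st) = 0.0903005
SE(x̄_st) = √0.0903005 = 0.3005

SE(x̄_st) ≈ 0.301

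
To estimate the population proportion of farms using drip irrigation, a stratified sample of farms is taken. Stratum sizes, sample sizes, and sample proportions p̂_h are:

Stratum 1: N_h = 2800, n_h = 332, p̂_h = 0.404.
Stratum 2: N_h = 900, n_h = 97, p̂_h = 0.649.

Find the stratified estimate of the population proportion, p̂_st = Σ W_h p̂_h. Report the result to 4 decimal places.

N = 3700; stratum weights W_h = N_h/N.
p̂_st = Σ W_h p̂_h = (2800·0.404 + 900·0.649)/3700 = 0.46359

p̂_st ≈ 0.4636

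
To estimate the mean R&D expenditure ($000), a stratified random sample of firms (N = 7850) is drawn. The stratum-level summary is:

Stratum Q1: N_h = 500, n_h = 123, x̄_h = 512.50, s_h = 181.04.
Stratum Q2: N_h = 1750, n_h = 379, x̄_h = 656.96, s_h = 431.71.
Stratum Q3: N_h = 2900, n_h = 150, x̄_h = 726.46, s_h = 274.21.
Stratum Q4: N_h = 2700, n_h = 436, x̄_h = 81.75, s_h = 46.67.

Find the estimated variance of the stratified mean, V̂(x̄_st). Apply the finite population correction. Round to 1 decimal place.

V̂(x̄_st) ≈ 85.3

V̂(x̄_st) = Σ W_h² (1 − n_h/N_h) s_h²/n_h, with W_h = N_h/N and N = 7850:
  stratum Q1: (500/7850)²·(1 − 123/500)·181.04²/123 = 0.81511
  stratum Q2: (1750/7850)²·(1 − 379/1750)·431.71²/379 = 19.1461
  stratum Q3: (2900/7850)²·(1 − 150/2900)·274.21²/150 = 64.8734
  stratum Q4: (2700/7850)²·(1 − 436/2700)·46.67²/436 = 0.495553
V̂(x̄_st) = 85.3302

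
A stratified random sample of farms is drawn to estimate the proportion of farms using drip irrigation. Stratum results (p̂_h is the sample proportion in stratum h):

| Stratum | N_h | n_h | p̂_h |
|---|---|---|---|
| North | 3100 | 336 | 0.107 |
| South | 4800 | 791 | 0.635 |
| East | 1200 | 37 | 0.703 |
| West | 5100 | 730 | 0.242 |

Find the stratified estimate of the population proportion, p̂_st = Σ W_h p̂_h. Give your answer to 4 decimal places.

N = 14200; stratum weights W_h = N_h/N.
p̂_st = Σ W_h p̂_h = (3100·0.107 + 4800·0.635 + 1200·0.703 + 5100·0.242)/14200 = 0.38433

p̂_st ≈ 0.3843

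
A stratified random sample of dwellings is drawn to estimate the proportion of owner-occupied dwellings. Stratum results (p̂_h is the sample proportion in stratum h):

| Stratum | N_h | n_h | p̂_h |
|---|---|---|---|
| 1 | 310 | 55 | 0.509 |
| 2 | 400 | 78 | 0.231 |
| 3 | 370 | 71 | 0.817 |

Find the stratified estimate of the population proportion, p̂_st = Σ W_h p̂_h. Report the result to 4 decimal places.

p̂_st ≈ 0.5116

N = 1080; stratum weights W_h = N_h/N.
p̂_st = Σ W_h p̂_h = (310·0.509 + 400·0.231 + 370·0.817)/1080 = 0.51156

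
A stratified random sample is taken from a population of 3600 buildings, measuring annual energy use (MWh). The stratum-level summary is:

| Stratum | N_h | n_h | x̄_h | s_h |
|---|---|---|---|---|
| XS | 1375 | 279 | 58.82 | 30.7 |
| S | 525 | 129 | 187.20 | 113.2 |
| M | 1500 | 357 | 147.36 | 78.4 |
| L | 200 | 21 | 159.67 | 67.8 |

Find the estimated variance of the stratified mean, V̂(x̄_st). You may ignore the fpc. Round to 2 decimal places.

V̂(x̄_st) = Σ W_h² s_h²/n_h, with W_h = N_h/N and N = 3600:
  stratum XS: (1375/3600)²·30.7²/279 = 0.492803
  stratum S: (525/3600)²·113.2²/129 = 2.1126
  stratum M: (1500/3600)²·78.4²/357 = 2.98911
  stratum L: (200/3600)²·67.8²/21 = 0.675608
V̂(x̄_st) = 6.27012

V̂(x̄_st) ≈ 6.27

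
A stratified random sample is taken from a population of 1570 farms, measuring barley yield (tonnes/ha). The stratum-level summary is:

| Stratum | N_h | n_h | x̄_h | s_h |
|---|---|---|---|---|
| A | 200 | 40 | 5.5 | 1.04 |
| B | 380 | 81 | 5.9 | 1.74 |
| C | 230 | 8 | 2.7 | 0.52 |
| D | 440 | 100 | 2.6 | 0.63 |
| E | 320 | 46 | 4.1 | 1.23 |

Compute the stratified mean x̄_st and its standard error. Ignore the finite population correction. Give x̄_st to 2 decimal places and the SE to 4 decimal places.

x̄_st ≈ 4.09, SE ≈ 0.0709

x̄_st = Σ W_h x̄_h = (200·5.5 + 380·5.9 + 230·2.7 + 440·2.6 + 320·4.1)/1570 = 4.08854
V̂(x̄_st) = Σ W_h² s_h²/n_h, with W_h = N_h/N and N = 1570:
  stratum A: (200/1570)²·1.04²/40 = 0.000438801
  stratum B: (380/1570)²·1.74²/81 = 0.00218968
  stratum C: (230/1570)²·0.52²/8 = 0.000725393
  stratum D: (440/1570)²·0.63²/100 = 0.000311736
  stratum E: (320/1570)²·1.23²/46 = 0.00136632
V̂(x̄_st) = 0.00503193
SE(x̄_st) = √0.00503193 = 0.0709361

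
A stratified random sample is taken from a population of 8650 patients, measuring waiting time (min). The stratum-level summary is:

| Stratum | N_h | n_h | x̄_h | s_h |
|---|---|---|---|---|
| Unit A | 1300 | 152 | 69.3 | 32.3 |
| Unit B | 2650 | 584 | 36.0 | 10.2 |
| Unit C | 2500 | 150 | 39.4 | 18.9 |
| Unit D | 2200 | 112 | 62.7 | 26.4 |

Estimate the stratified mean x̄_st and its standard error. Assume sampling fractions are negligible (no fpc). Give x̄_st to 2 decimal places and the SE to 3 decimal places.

x̄_st = Σ W_h x̄_h = (1300·69.3 + 2650·36.0 + 2500·39.4 + 2200·62.7)/8650 = 48.77803
V̂(x̄_st) = Σ W_h² s_h²/n_h, with W_h = N_h/N and N = 8650:
  stratum Unit A: (1300/8650)²·32.3²/152 = 0.15503
  stratum Unit B: (2650/8650)²·10.2²/584 = 0.0167204
  stratum Unit C: (2500/8650)²·18.9²/150 = 0.198921
  stratum Unit D: (2200/8650)²·26.4²/112 = 0.402534
V̂(x̄_st) = 0.773206
SE(x̄_st) = √0.773206 = 0.879321

x̄_st ≈ 48.78, SE ≈ 0.879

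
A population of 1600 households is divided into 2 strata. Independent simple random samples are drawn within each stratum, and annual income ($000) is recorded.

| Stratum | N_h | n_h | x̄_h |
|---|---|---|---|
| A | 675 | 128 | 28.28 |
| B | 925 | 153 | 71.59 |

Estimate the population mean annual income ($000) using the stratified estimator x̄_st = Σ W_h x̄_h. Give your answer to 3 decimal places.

x̄_st ≈ 53.319

N = Σ N_h = 1600. Stratum weights W_h = N_h/N.
x̄_st = (675·28.28 + 925·71.59) / 1600 = 53.31859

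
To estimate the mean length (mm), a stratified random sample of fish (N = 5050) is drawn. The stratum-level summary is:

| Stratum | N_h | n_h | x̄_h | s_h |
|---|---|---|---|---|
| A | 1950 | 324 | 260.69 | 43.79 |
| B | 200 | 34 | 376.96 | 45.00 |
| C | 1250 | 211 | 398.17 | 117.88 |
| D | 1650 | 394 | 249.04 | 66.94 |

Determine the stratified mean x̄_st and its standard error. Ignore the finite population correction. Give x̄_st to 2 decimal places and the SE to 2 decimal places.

x̄_st = Σ W_h x̄_h = (1950·260.69 + 200·376.96 + 1250·398.17 + 1650·249.04)/5050 = 295.51802
V̂(x̄_st) = Σ W_h² s_h²/n_h, with W_h = N_h/N and N = 5050:
  stratum A: (1950/5050)²·43.79²/324 = 0.882453
  stratum B: (200/5050)²·45.00²/34 = 0.0934164
  stratum C: (1250/5050)²·117.88²/211 = 4.03492
  stratum D: (1650/5050)²·66.94²/394 = 1.21412
V̂(x̄_st) = 6.22491
SE(x̄_st) = √6.22491 = 2.49498

x̄_st ≈ 295.52, SE ≈ 2.49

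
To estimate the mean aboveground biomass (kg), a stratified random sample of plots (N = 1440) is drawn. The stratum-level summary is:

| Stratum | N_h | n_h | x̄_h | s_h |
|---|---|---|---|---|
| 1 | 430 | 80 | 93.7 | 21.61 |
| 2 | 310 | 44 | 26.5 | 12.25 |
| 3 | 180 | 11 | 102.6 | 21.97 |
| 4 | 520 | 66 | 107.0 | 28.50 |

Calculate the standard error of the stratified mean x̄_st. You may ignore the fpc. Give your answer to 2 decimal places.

V̂(x̄_st) = Σ W_h² s_h²/n_h, with W_h = N_h/N and N = 1440:
  stratum 1: (430/1440)²·21.61²/80 = 0.520513
  stratum 2: (310/1440)²·12.25²/44 = 0.158059
  stratum 3: (180/1440)²·21.97²/11 = 0.685626
  stratum 4: (520/1440)²·28.50²/66 = 1.60482
V̂(x̄_st) = 2.96902
SE(x̄_st) = √2.96902 = 1.72309

SE(x̄_st) ≈ 1.72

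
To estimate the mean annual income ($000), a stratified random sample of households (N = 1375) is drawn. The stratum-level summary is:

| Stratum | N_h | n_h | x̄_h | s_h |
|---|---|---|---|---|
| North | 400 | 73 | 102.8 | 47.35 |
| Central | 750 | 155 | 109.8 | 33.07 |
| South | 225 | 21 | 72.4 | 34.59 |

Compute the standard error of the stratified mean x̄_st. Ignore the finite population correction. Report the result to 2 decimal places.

SE(x̄_st) ≈ 2.49

V̂(x̄_st) = Σ W_h² s_h²/n_h, with W_h = N_h/N and N = 1375:
  stratum North: (400/1375)²·47.35²/73 = 2.59915
  stratum Central: (750/1375)²·33.07²/155 = 2.0992
  stratum South: (225/1375)²·34.59²/21 = 1.5256
V̂(x̄_st) = 6.22395
SE(x̄_st) = √6.22395 = 2.49479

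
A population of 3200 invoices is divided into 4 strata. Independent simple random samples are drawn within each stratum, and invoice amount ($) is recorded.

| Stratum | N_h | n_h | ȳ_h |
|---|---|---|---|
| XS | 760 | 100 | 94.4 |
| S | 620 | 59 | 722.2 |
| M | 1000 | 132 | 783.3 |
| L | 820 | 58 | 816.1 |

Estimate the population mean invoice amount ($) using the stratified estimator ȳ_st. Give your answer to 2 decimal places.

ȳ_st ≈ 616.25

N = Σ N_h = 3200. Stratum weights W_h = N_h/N.
ȳ_st = (760·94.4 + 620·722.2 + 1000·783.3 + 820·816.1) / 3200 = 616.2531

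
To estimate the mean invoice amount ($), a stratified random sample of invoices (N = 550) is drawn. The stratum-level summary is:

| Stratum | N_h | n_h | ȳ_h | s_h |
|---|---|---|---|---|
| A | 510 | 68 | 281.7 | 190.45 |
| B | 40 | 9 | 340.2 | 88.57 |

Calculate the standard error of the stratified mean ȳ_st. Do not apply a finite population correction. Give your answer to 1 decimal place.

V̂(ȳ_st) = Σ W_h² s_h²/n_h, with W_h = N_h/N and N = 550:
  stratum A: (510/550)²·190.45²/68 = 458.636
  stratum B: (40/550)²·88.57²/9 = 4.61026
V̂(ȳ_st) = 463.246
SE(ȳ_st) = √463.246 = 21.5232

SE(ȳ_st) ≈ 21.5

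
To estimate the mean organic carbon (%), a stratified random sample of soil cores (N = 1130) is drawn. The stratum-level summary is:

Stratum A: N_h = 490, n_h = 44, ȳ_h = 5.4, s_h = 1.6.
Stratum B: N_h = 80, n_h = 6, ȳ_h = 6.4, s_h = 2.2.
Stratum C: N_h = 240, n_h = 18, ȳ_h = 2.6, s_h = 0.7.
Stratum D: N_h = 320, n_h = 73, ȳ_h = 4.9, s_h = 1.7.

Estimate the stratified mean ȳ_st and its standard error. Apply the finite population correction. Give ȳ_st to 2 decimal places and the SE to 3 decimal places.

ȳ_st ≈ 4.73, SE ≈ 0.131

ȳ_st = Σ W_h ȳ_h = (490·5.4 + 80·6.4 + 240·2.6 + 320·4.9)/1130 = 4.73451
V̂(ȳ_st) = Σ W_h² (1 − n_h/N_h) s_h²/n_h, with W_h = N_h/N and N = 1130:
  stratum A: (490/1130)²·(1 − 44/490)·1.6²/44 = 0.00995775
  stratum B: (80/1130)²·(1 − 6/80)·2.2²/6 = 0.00373989
  stratum C: (240/1130)²·(1 − 18/240)·0.7²/18 = 0.00113588
  stratum D: (320/1130)²·(1 − 73/320)·1.7²/73 = 0.00245056
V̂(ȳ_st) = 0.0172841
SE(ȳ_st) = √0.0172841 = 0.131469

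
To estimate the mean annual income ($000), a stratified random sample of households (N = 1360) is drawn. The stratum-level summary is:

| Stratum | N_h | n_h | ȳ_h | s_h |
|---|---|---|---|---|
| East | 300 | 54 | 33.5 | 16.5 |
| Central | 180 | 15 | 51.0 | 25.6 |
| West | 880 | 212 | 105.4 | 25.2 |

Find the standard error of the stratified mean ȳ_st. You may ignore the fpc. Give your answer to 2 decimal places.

V̂(ȳ_st) = Σ W_h² s_h²/n_h, with W_h = N_h/N and N = 1360:
  stratum East: (300/1360)²·16.5²/54 = 0.245323
  stratum Central: (180/1360)²·25.6²/15 = 0.765343
  stratum West: (880/1360)²·25.2²/212 = 1.25416
V̂(ȳ_st) = 2.26483
SE(ȳ_st) = √2.26483 = 1.50493

SE(ȳ_st) ≈ 1.50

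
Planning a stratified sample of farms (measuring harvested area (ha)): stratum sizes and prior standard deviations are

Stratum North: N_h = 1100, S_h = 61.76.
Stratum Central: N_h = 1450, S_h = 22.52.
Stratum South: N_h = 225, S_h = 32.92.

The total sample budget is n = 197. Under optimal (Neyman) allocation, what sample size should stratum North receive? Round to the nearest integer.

Neyman allocation: n_h = n · N_h S_h / Σ N_i S_i, with n = 197.
  stratum North: N_h·S_h = 1100·61.76 = 67936.00
  stratum Central: N_h·S_h = 1450·22.52 = 32654.00
  stratum South: N_h·S_h = 225·32.92 = 7407.00
Σ N_h S_h = 107997.00
n for stratum North = 197·67936.00/107997.00 = 123.924 → 124

124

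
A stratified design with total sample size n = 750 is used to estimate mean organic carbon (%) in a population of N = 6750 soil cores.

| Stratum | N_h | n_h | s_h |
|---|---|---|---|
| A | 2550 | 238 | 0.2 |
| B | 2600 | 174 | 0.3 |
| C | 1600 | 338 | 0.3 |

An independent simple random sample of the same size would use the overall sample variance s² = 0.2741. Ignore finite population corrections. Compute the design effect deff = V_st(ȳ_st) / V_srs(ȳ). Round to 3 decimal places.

V̂(ȳ_st) = Σ W_h² s_h²/n_h, with W_h = N_h/N and N = 6750:
  stratum A: (2550/6750)²·0.2²/238 = 2.39859e-05
  stratum B: (2600/6750)²·0.3²/174 = 7.67419e-05
  stratum C: (1600/6750)²·0.3²/338 = 1.49609e-05
V_st = 0.000115689
V_srs = s²/n = 0.2741/750 = 0.000365467
deff = V_st / V_srs = 0.000115689/0.000365467 = 0.3166

deff ≈ 0.317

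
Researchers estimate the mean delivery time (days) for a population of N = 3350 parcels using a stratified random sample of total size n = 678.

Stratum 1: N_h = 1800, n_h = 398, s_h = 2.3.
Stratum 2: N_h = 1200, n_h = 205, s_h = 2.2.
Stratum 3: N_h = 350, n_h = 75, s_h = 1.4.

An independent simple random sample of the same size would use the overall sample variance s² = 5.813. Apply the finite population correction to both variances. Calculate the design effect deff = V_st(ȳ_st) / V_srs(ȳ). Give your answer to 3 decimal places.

deff ≈ 0.837

V̂(ȳ_st) = Σ W_h² (1 − n_h/N_h) s_h²/n_h, with W_h = N_h/N and N = 3350:
  stratum 1: (1800/3350)²·(1 − 398/1800)·2.3²/398 = 0.00298885
  stratum 2: (1200/3350)²·(1 − 205/1200)·2.2²/205 = 0.00251192
  stratum 3: (350/3350)²·(1 − 75/350)·1.4²/75 = 0.000224133
V_st = 0.0057249
V_srs = (1 − 678/3350)·5.813/678 = 0.00683852
deff = V_st / V_srs = 0.0057249/0.00683852 = 0.8372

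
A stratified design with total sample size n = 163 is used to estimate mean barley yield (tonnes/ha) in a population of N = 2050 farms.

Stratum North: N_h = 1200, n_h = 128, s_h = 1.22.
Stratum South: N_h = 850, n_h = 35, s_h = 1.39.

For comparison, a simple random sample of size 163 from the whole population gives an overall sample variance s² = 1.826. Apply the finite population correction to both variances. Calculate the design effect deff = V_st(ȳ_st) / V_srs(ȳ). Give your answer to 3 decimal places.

deff ≈ 1.228

V̂(ȳ_st) = Σ W_h² (1 − n_h/N_h) s_h²/n_h, with W_h = N_h/N and N = 2050:
  stratum North: (1200/2050)²·(1 − 128/1200)·1.22²/128 = 0.00355941
  stratum South: (850/2050)²·(1 − 35/850)·1.39²/35 = 0.00909977
V_st = 0.0126592
V_srs = (1 − 163/2050)·1.826/163 = 0.0103117
deff = V_st / V_srs = 0.0126592/0.0103117 = 1.2276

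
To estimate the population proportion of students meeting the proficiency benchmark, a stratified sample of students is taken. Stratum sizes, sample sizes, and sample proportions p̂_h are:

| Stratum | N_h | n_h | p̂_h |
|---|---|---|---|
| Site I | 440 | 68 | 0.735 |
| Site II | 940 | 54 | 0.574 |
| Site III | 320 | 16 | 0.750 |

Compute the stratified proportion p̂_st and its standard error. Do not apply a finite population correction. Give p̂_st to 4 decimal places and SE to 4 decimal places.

N = 1700; stratum weights W_h = N_h/N.
p̂_st = Σ W_h p̂_h = (440·0.735 + 940·0.574 + 320·0.750)/1700 = 0.64880
V̂(p̂_st) = Σ W_h² p̂_h(1−p̂_h)/(n_h−1):
  stratum Site I: (440/1700)²·0.735·0.265/67 = 0.000194745
  stratum Site II: (940/1700)²·0.574·0.426/53 = 0.0014106
  stratum Site III: (320/1700)²·0.750·0.250/15 = 0.000442907
V̂(p̂_st) = 0.00204825; SE = √V̂ = 0.0452576

p̂_st ≈ 0.6488, SE ≈ 0.0453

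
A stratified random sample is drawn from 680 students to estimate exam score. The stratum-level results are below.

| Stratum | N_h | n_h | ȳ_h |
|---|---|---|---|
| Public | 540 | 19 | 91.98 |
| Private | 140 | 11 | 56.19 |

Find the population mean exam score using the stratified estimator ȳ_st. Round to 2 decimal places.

ȳ_st ≈ 84.61

N = Σ N_h = 680. Stratum weights W_h = N_h/N.
ȳ_st = (540·91.98 + 140·56.19) / 680 = 84.6115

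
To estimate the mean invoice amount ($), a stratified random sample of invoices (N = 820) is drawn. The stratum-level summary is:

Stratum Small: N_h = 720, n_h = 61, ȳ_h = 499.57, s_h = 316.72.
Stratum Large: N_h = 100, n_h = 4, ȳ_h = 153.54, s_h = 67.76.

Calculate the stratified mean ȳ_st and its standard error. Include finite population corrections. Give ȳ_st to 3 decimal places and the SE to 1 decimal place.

ȳ_st ≈ 457.371, SE ≈ 34.3

ȳ_st = Σ W_h ȳ_h = (720·499.57 + 100·153.54)/820 = 457.37122
V̂(ȳ_st) = Σ W_h² (1 − n_h/N_h) s_h²/n_h, with W_h = N_h/N and N = 820:
  stratum Small: (720/820)²·(1 − 61/720)·316.72²/61 = 1160.41
  stratum Large: (100/820)²·(1 − 4/100)·67.76²/4 = 16.3882
V̂(ȳ_st) = 1176.8
SE(ȳ_st) = √1176.8 = 34.3045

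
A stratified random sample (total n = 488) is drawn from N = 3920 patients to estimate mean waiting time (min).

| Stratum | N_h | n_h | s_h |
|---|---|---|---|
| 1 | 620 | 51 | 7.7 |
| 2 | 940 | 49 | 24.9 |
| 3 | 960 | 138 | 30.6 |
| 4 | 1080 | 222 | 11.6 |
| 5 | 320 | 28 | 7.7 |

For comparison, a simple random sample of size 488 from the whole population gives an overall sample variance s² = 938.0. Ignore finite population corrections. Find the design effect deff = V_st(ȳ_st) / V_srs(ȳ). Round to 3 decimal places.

V̂(ȳ_st) = Σ W_h² s_h²/n_h, with W_h = N_h/N and N = 3920:
  stratum 1: (620/3920)²·7.7²/51 = 0.0290819
  stratum 2: (940/3920)²·24.9²/49 = 0.727589
  stratum 3: (960/3920)²·30.6²/138 = 0.406943
  stratum 4: (1080/3920)²·11.6²/222 = 0.0460085
  stratum 5: (320/3920)²·7.7²/28 = 0.0141108
V_st = 1.22373
V_srs = s²/n = 938.0/488 = 1.92213
deff = V_st / V_srs = 1.22373/1.92213 = 0.6367

deff ≈ 0.637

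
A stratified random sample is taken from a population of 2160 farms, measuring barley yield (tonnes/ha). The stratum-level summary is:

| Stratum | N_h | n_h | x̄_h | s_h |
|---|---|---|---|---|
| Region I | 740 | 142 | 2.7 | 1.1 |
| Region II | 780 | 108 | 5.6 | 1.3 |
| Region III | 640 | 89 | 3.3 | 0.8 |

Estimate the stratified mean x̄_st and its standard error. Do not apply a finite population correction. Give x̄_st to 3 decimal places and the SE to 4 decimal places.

x̄_st ≈ 3.925, SE ≈ 0.0606

x̄_st = Σ W_h x̄_h = (740·2.7 + 780·5.6 + 640·3.3)/2160 = 3.92500
V̂(x̄_st) = Σ W_h² s_h²/n_h, with W_h = N_h/N and N = 2160:
  stratum Region I: (740/2160)²·1.1²/142 = 0.00100012
  stratum Region II: (780/2160)²·1.3²/108 = 0.00204054
  stratum Region III: (640/2160)²·0.8²/89 = 0.00063131
V̂(x̄_st) = 0.00367197
SE(x̄_st) = √0.00367197 = 0.0605968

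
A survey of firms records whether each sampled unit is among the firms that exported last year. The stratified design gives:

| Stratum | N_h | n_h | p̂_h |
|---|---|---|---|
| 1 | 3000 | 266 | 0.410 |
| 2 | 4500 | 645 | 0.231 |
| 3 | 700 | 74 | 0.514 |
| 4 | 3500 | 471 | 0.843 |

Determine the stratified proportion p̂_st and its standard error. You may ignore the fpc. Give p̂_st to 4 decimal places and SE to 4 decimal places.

N = 11700; stratum weights W_h = N_h/N.
p̂_st = Σ W_h p̂_h = (3000·0.410 + 4500·0.231 + 700·0.514 + 3500·0.843)/11700 = 0.47691
V̂(p̂_st) = Σ W_h² p̂_h(1−p̂_h)/(n_h−1):
  stratum 1: (3000/11700)²·0.410·0.590/265 = 6.00151e-05
  stratum 2: (4500/11700)²·0.231·0.769/644 = 4.08043e-05
  stratum 3: (700/11700)²·0.514·0.486/73 = 1.2249e-05
  stratum 4: (3500/11700)²·0.843·0.157/470 = 2.51996e-05
V̂(p̂_st) = 0.000138268; SE = √V̂ = 0.0117587

p̂_st ≈ 0.4769, SE ≈ 0.0118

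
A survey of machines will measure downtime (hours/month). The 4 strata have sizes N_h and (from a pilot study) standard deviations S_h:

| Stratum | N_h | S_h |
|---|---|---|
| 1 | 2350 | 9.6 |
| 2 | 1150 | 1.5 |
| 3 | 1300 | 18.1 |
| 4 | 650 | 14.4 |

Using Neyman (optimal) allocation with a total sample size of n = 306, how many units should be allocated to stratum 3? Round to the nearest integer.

Neyman allocation: n_h = n · N_h S_h / Σ N_i S_i, with n = 306.
  stratum 1: N_h·S_h = 2350·9.6 = 22560.00
  stratum 2: N_h·S_h = 1150·1.5 = 1725.00
  stratum 3: N_h·S_h = 1300·18.1 = 23530.00
  stratum 4: N_h·S_h = 650·14.4 = 9360.00
Σ N_h S_h = 57175.00
n for stratum 3 = 306·23530.00/57175.00 = 125.932 → 126

126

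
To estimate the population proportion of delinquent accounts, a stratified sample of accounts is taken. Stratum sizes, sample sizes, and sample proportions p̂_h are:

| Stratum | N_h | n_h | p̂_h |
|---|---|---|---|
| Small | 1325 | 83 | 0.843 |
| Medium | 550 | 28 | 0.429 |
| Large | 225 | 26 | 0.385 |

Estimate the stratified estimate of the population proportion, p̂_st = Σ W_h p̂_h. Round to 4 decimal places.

p̂_st ≈ 0.6855

N = 2100; stratum weights W_h = N_h/N.
p̂_st = Σ W_h p̂_h = (1325·0.843 + 550·0.429 + 225·0.385)/2100 = 0.68550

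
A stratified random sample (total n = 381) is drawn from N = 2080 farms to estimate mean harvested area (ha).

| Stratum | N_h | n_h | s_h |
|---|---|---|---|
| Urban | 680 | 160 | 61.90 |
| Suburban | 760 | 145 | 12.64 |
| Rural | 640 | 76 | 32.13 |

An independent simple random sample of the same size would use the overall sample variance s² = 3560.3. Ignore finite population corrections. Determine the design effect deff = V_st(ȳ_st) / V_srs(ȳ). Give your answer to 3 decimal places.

V̂(ȳ_st) = Σ W_h² s_h²/n_h, with W_h = N_h/N and N = 2080:
  stratum Urban: (680/2080)²·61.90²/160 = 2.55948
  stratum Suburban: (760/2080)²·12.64²/145 = 0.147105
  stratum Rural: (640/2080)²·32.13²/76 = 1.286
V_st = 3.99259
V_srs = s²/n = 3560.3/381 = 9.34462
deff = V_st / V_srs = 3.99259/9.34462 = 0.4273

deff ≈ 0.427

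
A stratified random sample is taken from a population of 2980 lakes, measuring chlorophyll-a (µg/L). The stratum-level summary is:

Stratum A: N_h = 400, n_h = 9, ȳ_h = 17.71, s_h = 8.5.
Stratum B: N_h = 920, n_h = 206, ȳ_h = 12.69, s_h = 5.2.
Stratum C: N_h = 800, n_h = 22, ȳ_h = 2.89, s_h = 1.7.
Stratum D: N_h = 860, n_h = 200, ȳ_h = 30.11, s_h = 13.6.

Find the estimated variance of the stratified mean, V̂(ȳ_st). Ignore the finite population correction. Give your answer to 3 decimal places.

V̂(ȳ_st) = Σ W_h² s_h²/n_h, with W_h = N_h/N and N = 2980:
  stratum A: (400/2980)²·8.5²/9 = 0.144638
  stratum B: (920/2980)²·5.2²/206 = 0.0125107
  stratum C: (800/2980)²·1.7²/22 = 0.00946722
  stratum D: (860/2980)²·13.6²/200 = 0.0770215
V̂(ȳ_st) = 0.243638

V̂(ȳ_st) ≈ 0.244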